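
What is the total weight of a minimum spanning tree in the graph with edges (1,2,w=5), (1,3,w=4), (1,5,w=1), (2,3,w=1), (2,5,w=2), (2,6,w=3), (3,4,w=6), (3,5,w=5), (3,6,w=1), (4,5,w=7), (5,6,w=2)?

Apply Kruskal's algorithm (sort edges by weight, add if no cycle):

Sorted edges by weight:
  (1,5) w=1
  (2,3) w=1
  (3,6) w=1
  (2,5) w=2
  (5,6) w=2
  (2,6) w=3
  (1,3) w=4
  (1,2) w=5
  (3,5) w=5
  (3,4) w=6
  (4,5) w=7

Add edge (1,5) w=1 -- no cycle. Running total: 1
Add edge (2,3) w=1 -- no cycle. Running total: 2
Add edge (3,6) w=1 -- no cycle. Running total: 3
Add edge (2,5) w=2 -- no cycle. Running total: 5
Skip edge (5,6) w=2 -- would create cycle
Skip edge (2,6) w=3 -- would create cycle
Skip edge (1,3) w=4 -- would create cycle
Skip edge (1,2) w=5 -- would create cycle
Skip edge (3,5) w=5 -- would create cycle
Add edge (3,4) w=6 -- no cycle. Running total: 11

MST edges: (1,5,w=1), (2,3,w=1), (3,6,w=1), (2,5,w=2), (3,4,w=6)
Total MST weight: 1 + 1 + 1 + 2 + 6 = 11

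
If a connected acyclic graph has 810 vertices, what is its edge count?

A tree on n vertices always has exactly n - 1 edges.
For n = 810: edges = 810 - 1 = 809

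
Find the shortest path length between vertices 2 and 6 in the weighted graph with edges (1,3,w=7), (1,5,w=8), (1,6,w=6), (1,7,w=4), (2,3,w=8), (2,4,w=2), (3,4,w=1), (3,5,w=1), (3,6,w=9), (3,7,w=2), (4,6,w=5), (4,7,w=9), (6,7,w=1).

Step 1: Build adjacency list with weights:
  1: 3(w=7), 5(w=8), 6(w=6), 7(w=4)
  2: 3(w=8), 4(w=2)
  3: 1(w=7), 2(w=8), 4(w=1), 5(w=1), 6(w=9), 7(w=2)
  4: 2(w=2), 3(w=1), 6(w=5), 7(w=9)
  5: 1(w=8), 3(w=1)
  6: 1(w=6), 3(w=9), 4(w=5), 7(w=1)
  7: 1(w=4), 3(w=2), 4(w=9), 6(w=1)

Step 2: Apply Dijkstra's algorithm from vertex 2:
  Visit vertex 2 (distance=0)
    Update dist[3] = 8
    Update dist[4] = 2
  Visit vertex 4 (distance=2)
    Update dist[3] = 3
    Update dist[6] = 7
    Update dist[7] = 11
  Visit vertex 3 (distance=3)
    Update dist[1] = 10
    Update dist[5] = 4
    Update dist[7] = 5
  Visit vertex 5 (distance=4)
  Visit vertex 7 (distance=5)
    Update dist[1] = 9
    Update dist[6] = 6
  Visit vertex 6 (distance=6)

Step 3: Shortest path: 2 -> 4 -> 3 -> 7 -> 6
Total weight: 2 + 1 + 2 + 1 = 6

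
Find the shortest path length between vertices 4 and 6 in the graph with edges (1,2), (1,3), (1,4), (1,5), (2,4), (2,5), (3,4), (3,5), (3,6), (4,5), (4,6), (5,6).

Step 1: Build adjacency list:
  1: 2, 3, 4, 5
  2: 1, 4, 5
  3: 1, 4, 5, 6
  4: 1, 2, 3, 5, 6
  5: 1, 2, 3, 4, 6
  6: 3, 4, 5

Step 2: BFS from vertex 4 to find shortest path to 6:
  vertex 1 reached at distance 1
  vertex 2 reached at distance 1
  vertex 3 reached at distance 1
  vertex 5 reached at distance 1
  vertex 6 reached at distance 1

Step 3: Shortest path: 4 -> 6
Path length: 1 edge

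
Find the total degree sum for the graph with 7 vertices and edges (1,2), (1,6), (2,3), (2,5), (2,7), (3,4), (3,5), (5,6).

Step 1: Count edges incident to each vertex:
  deg(1) = 2 (neighbors: 2, 6)
  deg(2) = 4 (neighbors: 1, 3, 5, 7)
  deg(3) = 3 (neighbors: 2, 4, 5)
  deg(4) = 1 (neighbors: 3)
  deg(5) = 3 (neighbors: 2, 3, 6)
  deg(6) = 2 (neighbors: 1, 5)
  deg(7) = 1 (neighbors: 2)

Step 2: Sum all degrees:
  2 + 4 + 3 + 1 + 3 + 2 + 1 = 16

Verification: sum of degrees = 2 * |E| = 2 * 8 = 16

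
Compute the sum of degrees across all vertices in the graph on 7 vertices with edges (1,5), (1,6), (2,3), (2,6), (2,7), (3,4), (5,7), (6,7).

Step 1: Count edges incident to each vertex:
  deg(1) = 2 (neighbors: 5, 6)
  deg(2) = 3 (neighbors: 3, 6, 7)
  deg(3) = 2 (neighbors: 2, 4)
  deg(4) = 1 (neighbors: 3)
  deg(5) = 2 (neighbors: 1, 7)
  deg(6) = 3 (neighbors: 1, 2, 7)
  deg(7) = 3 (neighbors: 2, 5, 6)

Step 2: Sum all degrees:
  2 + 3 + 2 + 1 + 2 + 3 + 3 = 16

Verification: sum of degrees = 2 * |E| = 2 * 8 = 16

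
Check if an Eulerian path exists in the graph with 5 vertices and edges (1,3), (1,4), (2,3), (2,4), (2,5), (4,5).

Step 1: Find the degree of each vertex:
  deg(1) = 2
  deg(2) = 3
  deg(3) = 2
  deg(4) = 3
  deg(5) = 2

Step 2: Count vertices with odd degree:
  Odd-degree vertices: 2, 4 (2 total)

Step 3: Apply Euler's theorem:
  - Eulerian circuit exists iff graph is connected and all vertices have even degree
  - Eulerian path exists iff graph is connected and has 0 or 2 odd-degree vertices

Graph is connected with exactly 2 odd-degree vertices (2, 4).
Eulerian path exists (starting and ending at the odd-degree vertices), but no Eulerian circuit.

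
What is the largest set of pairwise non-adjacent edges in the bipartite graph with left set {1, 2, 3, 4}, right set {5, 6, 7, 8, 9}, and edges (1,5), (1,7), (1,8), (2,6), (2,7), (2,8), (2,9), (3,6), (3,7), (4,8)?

Step 1: List the neighbors of each left vertex:
  1: 5, 7, 8
  2: 6, 7, 8, 9
  3: 6, 7
  4: 8

Step 2: Greedily match left vertices, then look for augmenting paths:
  Match 1 -- 5
  Match 2 -- 6
  Match 3 -- 7
  Match 4 -- 8
  No augmenting path remains.

Step 3: Verify this is maximum:
  Matching size 4 = min(|L|, |R|) = min(4, 5), which is an upper bound, so this matching is maximum.

Maximum matching: {(1,5), (2,6), (3,7), (4,8)}
Size: 4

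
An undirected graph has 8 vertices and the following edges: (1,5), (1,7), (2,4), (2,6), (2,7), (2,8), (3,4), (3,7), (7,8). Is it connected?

Step 1: Build adjacency list from edges:
  1: 5, 7
  2: 4, 6, 7, 8
  3: 4, 7
  4: 2, 3
  5: 1
  6: 2
  7: 1, 2, 3, 8
  8: 2, 7

Step 2: Run BFS/DFS from vertex 1:
  Visited: {1, 5, 7, 2, 3, 8, 4, 6}
  Reached 8 of 8 vertices

Step 3: All 8 vertices reached from vertex 1, so the graph is connected.
Answer: Yes, the graph is connected.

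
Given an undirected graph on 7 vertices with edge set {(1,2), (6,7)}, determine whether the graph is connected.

Step 1: Build adjacency list from edges:
  1: 2
  2: 1
  3: (none)
  4: (none)
  5: (none)
  6: 7
  7: 6

Step 2: Run BFS/DFS from vertex 1:
  Visited: {1, 2}
  Reached 2 of 7 vertices

Step 3: Only 2 of 7 vertices reached. Graph is disconnected.
Connected components: {1, 2}, {3}, {4}, {5}, {6, 7}
Answer: No, the graph is not connected (5 components).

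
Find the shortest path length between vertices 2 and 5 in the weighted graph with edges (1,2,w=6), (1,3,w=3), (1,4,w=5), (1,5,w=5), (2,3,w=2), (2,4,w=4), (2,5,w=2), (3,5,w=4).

Step 1: Build adjacency list with weights:
  1: 2(w=6), 3(w=3), 4(w=5), 5(w=5)
  2: 1(w=6), 3(w=2), 4(w=4), 5(w=2)
  3: 1(w=3), 2(w=2), 5(w=4)
  4: 1(w=5), 2(w=4)
  5: 1(w=5), 2(w=2), 3(w=4)

Step 2: Apply Dijkstra's algorithm from vertex 2:
  Visit vertex 2 (distance=0)
    Update dist[1] = 6
    Update dist[3] = 2
    Update dist[4] = 4
    Update dist[5] = 2
  Visit vertex 3 (distance=2)
    Update dist[1] = 5
  Visit vertex 5 (distance=2)

Step 3: Shortest path: 2 -> 5
Total weight: 2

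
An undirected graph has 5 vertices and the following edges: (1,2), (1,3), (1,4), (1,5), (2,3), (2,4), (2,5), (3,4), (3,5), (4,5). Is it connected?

Step 1: Build adjacency list from edges:
  1: 2, 3, 4, 5
  2: 1, 3, 4, 5
  3: 1, 2, 4, 5
  4: 1, 2, 3, 5
  5: 1, 2, 3, 4

Step 2: Run BFS/DFS from vertex 1:
  Visited: {1, 2, 3, 4, 5}
  Reached 5 of 5 vertices

Step 3: All 5 vertices reached from vertex 1, so the graph is connected.
Answer: Yes, the graph is connected.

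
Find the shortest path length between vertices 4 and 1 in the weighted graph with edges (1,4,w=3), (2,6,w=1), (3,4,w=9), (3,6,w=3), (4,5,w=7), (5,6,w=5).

Step 1: Build adjacency list with weights:
  1: 4(w=3)
  2: 6(w=1)
  3: 4(w=9), 6(w=3)
  4: 1(w=3), 3(w=9), 5(w=7)
  5: 4(w=7), 6(w=5)
  6: 2(w=1), 3(w=3), 5(w=5)

Step 2: Apply Dijkstra's algorithm from vertex 4:
  Visit vertex 4 (distance=0)
    Update dist[1] = 3
    Update dist[3] = 9
    Update dist[5] = 7
  Visit vertex 1 (distance=3)

Step 3: Shortest path: 4 -> 1
Total weight: 3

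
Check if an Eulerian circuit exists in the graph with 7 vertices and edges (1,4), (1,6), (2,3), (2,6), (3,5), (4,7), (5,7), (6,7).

Step 1: Find the degree of each vertex:
  deg(1) = 2
  deg(2) = 2
  deg(3) = 2
  deg(4) = 2
  deg(5) = 2
  deg(6) = 3
  deg(7) = 3

Step 2: Count vertices with odd degree:
  Odd-degree vertices: 6, 7 (2 total)

Step 3: Apply Euler's theorem:
  - Eulerian circuit exists iff graph is connected and all vertices have even degree
  - Eulerian path exists iff graph is connected and has 0 or 2 odd-degree vertices

Graph is connected with exactly 2 odd-degree vertices (6, 7).
Eulerian path exists (starting and ending at the odd-degree vertices), but no Eulerian circuit.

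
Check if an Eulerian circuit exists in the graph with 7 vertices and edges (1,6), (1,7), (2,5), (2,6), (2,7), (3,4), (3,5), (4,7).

Step 1: Find the degree of each vertex:
  deg(1) = 2
  deg(2) = 3
  deg(3) = 2
  deg(4) = 2
  deg(5) = 2
  deg(6) = 2
  deg(7) = 3

Step 2: Count vertices with odd degree:
  Odd-degree vertices: 2, 7 (2 total)

Step 3: Apply Euler's theorem:
  - Eulerian circuit exists iff graph is connected and all vertices have even degree
  - Eulerian path exists iff graph is connected and has 0 or 2 odd-degree vertices

Graph is connected with exactly 2 odd-degree vertices (2, 7).
Eulerian path exists (starting and ending at the odd-degree vertices), but no Eulerian circuit.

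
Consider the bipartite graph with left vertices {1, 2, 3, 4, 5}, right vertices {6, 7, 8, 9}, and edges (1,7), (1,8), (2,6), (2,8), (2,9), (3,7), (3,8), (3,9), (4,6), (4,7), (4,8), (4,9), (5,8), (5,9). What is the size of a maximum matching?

Step 1: List the neighbors of each left vertex:
  1: 7, 8
  2: 6, 8, 9
  3: 7, 8, 9
  4: 6, 7, 8, 9
  5: 8, 9

Step 2: Greedily match left vertices, then look for augmenting paths:
  Match 1 -- 7
  Match 2 -- 6
  Match 3 -- 8
  Match 4 -- 9
  No augmenting path remains.

Step 3: Verify this is maximum:
  Matching size 4 = min(|L|, |R|) = min(5, 4), which is an upper bound, so this matching is maximum.

Maximum matching: {(1,7), (2,6), (3,8), (4,9)}
Size: 4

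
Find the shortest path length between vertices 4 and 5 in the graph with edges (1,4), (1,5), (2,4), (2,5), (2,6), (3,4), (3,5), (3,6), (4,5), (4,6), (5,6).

Step 1: Build adjacency list:
  1: 4, 5
  2: 4, 5, 6
  3: 4, 5, 6
  4: 1, 2, 3, 5, 6
  5: 1, 2, 3, 4, 6
  6: 2, 3, 4, 5

Step 2: BFS from vertex 4 to find shortest path to 5:
  vertex 1 reached at distance 1
  vertex 2 reached at distance 1
  vertex 3 reached at distance 1
  vertex 5 reached at distance 1

Step 3: Shortest path: 4 -> 5
Path length: 1 edge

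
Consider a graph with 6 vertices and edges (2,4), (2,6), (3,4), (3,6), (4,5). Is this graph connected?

Step 1: Build adjacency list from edges:
  1: (none)
  2: 4, 6
  3: 4, 6
  4: 2, 3, 5
  5: 4
  6: 2, 3

Step 2: Run BFS/DFS from vertex 1:
  Visited: {1}
  Reached 1 of 6 vertices

Step 3: Only 1 of 6 vertices reached. Graph is disconnected.
Connected components: {1}, {2, 3, 4, 5, 6}
Answer: No, the graph is not connected (2 components).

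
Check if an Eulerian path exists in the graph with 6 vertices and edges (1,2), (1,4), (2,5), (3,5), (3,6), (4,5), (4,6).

Step 1: Find the degree of each vertex:
  deg(1) = 2
  deg(2) = 2
  deg(3) = 2
  deg(4) = 3
  deg(5) = 3
  deg(6) = 2

Step 2: Count vertices with odd degree:
  Odd-degree vertices: 4, 5 (2 total)

Step 3: Apply Euler's theorem:
  - Eulerian circuit exists iff graph is connected and all vertices have even degree
  - Eulerian path exists iff graph is connected and has 0 or 2 odd-degree vertices

Graph is connected with exactly 2 odd-degree vertices (4, 5).
Eulerian path exists (starting and ending at the odd-degree vertices), but no Eulerian circuit.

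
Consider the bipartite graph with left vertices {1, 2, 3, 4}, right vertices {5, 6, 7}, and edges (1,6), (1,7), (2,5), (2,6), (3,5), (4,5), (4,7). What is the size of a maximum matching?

Step 1: List the neighbors of each left vertex:
  1: 6, 7
  2: 5, 6
  3: 5
  4: 5, 7

Step 2: Greedily match left vertices, then look for augmenting paths:
  Match 1 -- 6
  Match 2 -- 5
  Match 4 -- 7
  No augmenting path remains.

Step 3: Verify this is maximum:
  Matching size 3 = min(|L|, |R|) = min(4, 3), which is an upper bound, so this matching is maximum.

Maximum matching: {(1,6), (2,5), (4,7)}
Size: 3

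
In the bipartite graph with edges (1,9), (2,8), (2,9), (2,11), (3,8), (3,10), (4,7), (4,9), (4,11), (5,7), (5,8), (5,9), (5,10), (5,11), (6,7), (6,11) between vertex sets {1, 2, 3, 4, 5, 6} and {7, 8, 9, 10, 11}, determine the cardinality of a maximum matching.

Step 1: List the neighbors of each left vertex:
  1: 9
  2: 8, 9, 11
  3: 8, 10
  4: 7, 9, 11
  5: 7, 8, 9, 10, 11
  6: 7, 11

Step 2: Greedily match left vertices, then look for augmenting paths:
  Match 1 -- 9
  Match 2 -- 8
  Match 3 -- 10
  Match 4 -- 7
  Match 5 -- 11
  No augmenting path remains.

Step 3: Verify this is maximum:
  Matching size 5 = min(|L|, |R|) = min(6, 5), which is an upper bound, so this matching is maximum.

Maximum matching: {(1,9), (2,8), (3,10), (4,7), (5,11)}
Size: 5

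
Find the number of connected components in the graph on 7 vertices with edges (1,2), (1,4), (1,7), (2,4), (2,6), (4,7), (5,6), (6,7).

Step 1: Build adjacency list from edges:
  1: 2, 4, 7
  2: 1, 4, 6
  3: (none)
  4: 1, 2, 7
  5: 6
  6: 2, 5, 7
  7: 1, 4, 6

Step 2: Run BFS/DFS from vertex 1:
  Visited: {1, 2, 4, 7, 6, 5}
  Reached 6 of 7 vertices

Step 3: Only 6 of 7 vertices reached. Graph is disconnected.
Connected components: {1, 2, 4, 5, 6, 7}, {3}
Number of connected components: 2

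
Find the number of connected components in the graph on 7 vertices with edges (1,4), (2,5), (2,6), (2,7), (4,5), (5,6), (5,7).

Step 1: Build adjacency list from edges:
  1: 4
  2: 5, 6, 7
  3: (none)
  4: 1, 5
  5: 2, 4, 6, 7
  6: 2, 5
  7: 2, 5

Step 2: Run BFS/DFS from vertex 1:
  Visited: {1, 4, 5, 2, 6, 7}
  Reached 6 of 7 vertices

Step 3: Only 6 of 7 vertices reached. Graph is disconnected.
Connected components: {1, 2, 4, 5, 6, 7}, {3}
Number of connected components: 2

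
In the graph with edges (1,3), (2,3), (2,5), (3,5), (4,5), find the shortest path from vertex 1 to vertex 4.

Step 1: Build adjacency list:
  1: 3
  2: 3, 5
  3: 1, 2, 5
  4: 5
  5: 2, 3, 4

Step 2: BFS from vertex 1 to find shortest path to 4:
  vertex 3 reached at distance 1
  vertex 2 reached at distance 2
  vertex 5 reached at distance 2
  vertex 4 reached at distance 3

Step 3: Shortest path: 1 -> 3 -> 5 -> 4
Path length: 3 edges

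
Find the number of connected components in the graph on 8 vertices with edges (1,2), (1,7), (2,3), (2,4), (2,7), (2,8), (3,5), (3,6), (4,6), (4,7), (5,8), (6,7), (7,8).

Step 1: Build adjacency list from edges:
  1: 2, 7
  2: 1, 3, 4, 7, 8
  3: 2, 5, 6
  4: 2, 6, 7
  5: 3, 8
  6: 3, 4, 7
  7: 1, 2, 4, 6, 8
  8: 2, 5, 7

Step 2: Run BFS/DFS from vertex 1:
  Visited: {1, 2, 7, 3, 4, 8, 6, 5}
  Reached 8 of 8 vertices

Step 3: All 8 vertices reached from vertex 1, so the graph is connected.
Number of connected components: 1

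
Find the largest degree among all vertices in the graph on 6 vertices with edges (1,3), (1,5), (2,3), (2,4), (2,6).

Step 1: Count edges incident to each vertex:
  deg(1) = 2 (neighbors: 3, 5)
  deg(2) = 3 (neighbors: 3, 4, 6)
  deg(3) = 2 (neighbors: 1, 2)
  deg(4) = 1 (neighbors: 2)
  deg(5) = 1 (neighbors: 1)
  deg(6) = 1 (neighbors: 2)

Step 2: Find maximum:
  max(2, 3, 2, 1, 1, 1) = 3 (vertex 2)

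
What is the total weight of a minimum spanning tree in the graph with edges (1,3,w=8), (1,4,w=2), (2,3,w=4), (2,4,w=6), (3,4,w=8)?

Apply Kruskal's algorithm (sort edges by weight, add if no cycle):

Sorted edges by weight:
  (1,4) w=2
  (2,3) w=4
  (2,4) w=6
  (1,3) w=8
  (3,4) w=8

Add edge (1,4) w=2 -- no cycle. Running total: 2
Add edge (2,3) w=4 -- no cycle. Running total: 6
Add edge (2,4) w=6 -- no cycle. Running total: 12

MST edges: (1,4,w=2), (2,3,w=4), (2,4,w=6)
Total MST weight: 2 + 4 + 6 = 12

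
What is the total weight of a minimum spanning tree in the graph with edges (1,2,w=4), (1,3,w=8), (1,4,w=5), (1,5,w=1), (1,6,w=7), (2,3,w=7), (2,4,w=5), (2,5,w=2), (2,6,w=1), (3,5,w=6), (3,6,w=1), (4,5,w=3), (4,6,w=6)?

Apply Kruskal's algorithm (sort edges by weight, add if no cycle):

Sorted edges by weight:
  (1,5) w=1
  (2,6) w=1
  (3,6) w=1
  (2,5) w=2
  (4,5) w=3
  (1,2) w=4
  (1,4) w=5
  (2,4) w=5
  (3,5) w=6
  (4,6) w=6
  (1,6) w=7
  (2,3) w=7
  (1,3) w=8

Add edge (1,5) w=1 -- no cycle. Running total: 1
Add edge (2,6) w=1 -- no cycle. Running total: 2
Add edge (3,6) w=1 -- no cycle. Running total: 3
Add edge (2,5) w=2 -- no cycle. Running total: 5
Add edge (4,5) w=3 -- no cycle. Running total: 8

MST edges: (1,5,w=1), (2,6,w=1), (3,6,w=1), (2,5,w=2), (4,5,w=3)
Total MST weight: 1 + 1 + 1 + 2 + 3 = 8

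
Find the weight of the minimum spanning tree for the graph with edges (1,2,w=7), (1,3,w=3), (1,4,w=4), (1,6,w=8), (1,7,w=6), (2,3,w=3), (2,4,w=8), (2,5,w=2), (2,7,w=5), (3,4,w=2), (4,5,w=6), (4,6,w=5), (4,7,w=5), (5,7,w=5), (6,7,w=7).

Apply Kruskal's algorithm (sort edges by weight, add if no cycle):

Sorted edges by weight:
  (2,5) w=2
  (3,4) w=2
  (1,3) w=3
  (2,3) w=3
  (1,4) w=4
  (2,7) w=5
  (4,6) w=5
  (4,7) w=5
  (5,7) w=5
  (1,7) w=6
  (4,5) w=6
  (1,2) w=7
  (6,7) w=7
  (1,6) w=8
  (2,4) w=8

Add edge (2,5) w=2 -- no cycle. Running total: 2
Add edge (3,4) w=2 -- no cycle. Running total: 4
Add edge (1,3) w=3 -- no cycle. Running total: 7
Add edge (2,3) w=3 -- no cycle. Running total: 10
Skip edge (1,4) w=4 -- would create cycle
Add edge (2,7) w=5 -- no cycle. Running total: 15
Add edge (4,6) w=5 -- no cycle. Running total: 20

MST edges: (2,5,w=2), (3,4,w=2), (1,3,w=3), (2,3,w=3), (2,7,w=5), (4,6,w=5)
Total MST weight: 2 + 2 + 3 + 3 + 5 + 5 = 20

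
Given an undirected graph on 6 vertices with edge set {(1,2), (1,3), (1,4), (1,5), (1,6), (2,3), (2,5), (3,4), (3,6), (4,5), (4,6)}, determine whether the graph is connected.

Step 1: Build adjacency list from edges:
  1: 2, 3, 4, 5, 6
  2: 1, 3, 5
  3: 1, 2, 4, 6
  4: 1, 3, 5, 6
  5: 1, 2, 4
  6: 1, 3, 4

Step 2: Run BFS/DFS from vertex 1:
  Visited: {1, 2, 3, 4, 5, 6}
  Reached 6 of 6 vertices

Step 3: All 6 vertices reached from vertex 1, so the graph is connected.
Answer: Yes, the graph is connected.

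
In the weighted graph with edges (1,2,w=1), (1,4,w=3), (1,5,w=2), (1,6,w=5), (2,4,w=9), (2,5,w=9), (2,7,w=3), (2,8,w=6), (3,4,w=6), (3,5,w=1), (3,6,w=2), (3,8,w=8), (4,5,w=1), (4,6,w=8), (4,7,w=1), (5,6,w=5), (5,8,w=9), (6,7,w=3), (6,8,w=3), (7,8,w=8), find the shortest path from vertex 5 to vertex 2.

Step 1: Build adjacency list with weights:
  1: 2(w=1), 4(w=3), 5(w=2), 6(w=5)
  2: 1(w=1), 4(w=9), 5(w=9), 7(w=3), 8(w=6)
  3: 4(w=6), 5(w=1), 6(w=2), 8(w=8)
  4: 1(w=3), 2(w=9), 3(w=6), 5(w=1), 6(w=8), 7(w=1)
  5: 1(w=2), 2(w=9), 3(w=1), 4(w=1), 6(w=5), 8(w=9)
  6: 1(w=5), 3(w=2), 4(w=8), 5(w=5), 7(w=3), 8(w=3)
  7: 2(w=3), 4(w=1), 6(w=3), 8(w=8)
  8: 2(w=6), 3(w=8), 5(w=9), 6(w=3), 7(w=8)

Step 2: Apply Dijkstra's algorithm from vertex 5:
  Visit vertex 5 (distance=0)
    Update dist[1] = 2
    Update dist[2] = 9
    Update dist[3] = 1
    Update dist[4] = 1
    Update dist[6] = 5
    Update dist[8] = 9
  Visit vertex 3 (distance=1)
    Update dist[6] = 3
  Visit vertex 4 (distance=1)
    Update dist[7] = 2
  Visit vertex 1 (distance=2)
    Update dist[2] = 3
  Visit vertex 7 (distance=2)
  Visit vertex 2 (distance=3)

Step 3: Shortest path: 5 -> 1 -> 2
Total weight: 2 + 1 = 3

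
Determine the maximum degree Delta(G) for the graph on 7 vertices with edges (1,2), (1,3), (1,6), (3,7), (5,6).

Step 1: Count edges incident to each vertex:
  deg(1) = 3 (neighbors: 2, 3, 6)
  deg(2) = 1 (neighbors: 1)
  deg(3) = 2 (neighbors: 1, 7)
  deg(4) = 0 (neighbors: none)
  deg(5) = 1 (neighbors: 6)
  deg(6) = 2 (neighbors: 1, 5)
  deg(7) = 1 (neighbors: 3)

Step 2: Find maximum:
  max(3, 1, 2, 0, 1, 2, 1) = 3 (vertex 1)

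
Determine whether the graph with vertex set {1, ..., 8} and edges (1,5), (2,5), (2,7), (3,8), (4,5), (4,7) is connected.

Step 1: Build adjacency list from edges:
  1: 5
  2: 5, 7
  3: 8
  4: 5, 7
  5: 1, 2, 4
  6: (none)
  7: 2, 4
  8: 3

Step 2: Run BFS/DFS from vertex 1:
  Visited: {1, 5, 2, 4, 7}
  Reached 5 of 8 vertices

Step 3: Only 5 of 8 vertices reached. Graph is disconnected.
Connected components: {1, 2, 4, 5, 7}, {3, 8}, {6}
Answer: No, the graph is not connected (3 components).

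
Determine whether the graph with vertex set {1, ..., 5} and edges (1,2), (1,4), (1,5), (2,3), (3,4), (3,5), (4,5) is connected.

Step 1: Build adjacency list from edges:
  1: 2, 4, 5
  2: 1, 3
  3: 2, 4, 5
  4: 1, 3, 5
  5: 1, 3, 4

Step 2: Run BFS/DFS from vertex 1:
  Visited: {1, 2, 4, 5, 3}
  Reached 5 of 5 vertices

Step 3: All 5 vertices reached from vertex 1, so the graph is connected.
Answer: Yes, the graph is connected.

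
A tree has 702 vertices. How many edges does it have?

A tree on n vertices always has exactly n - 1 edges.
For n = 702: edges = 702 - 1 = 701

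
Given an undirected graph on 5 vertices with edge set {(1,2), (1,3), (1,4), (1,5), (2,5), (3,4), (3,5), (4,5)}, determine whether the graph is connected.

Step 1: Build adjacency list from edges:
  1: 2, 3, 4, 5
  2: 1, 5
  3: 1, 4, 5
  4: 1, 3, 5
  5: 1, 2, 3, 4

Step 2: Run BFS/DFS from vertex 1:
  Visited: {1, 2, 3, 4, 5}
  Reached 5 of 5 vertices

Step 3: All 5 vertices reached from vertex 1, so the graph is connected.
Answer: Yes, the graph is connected.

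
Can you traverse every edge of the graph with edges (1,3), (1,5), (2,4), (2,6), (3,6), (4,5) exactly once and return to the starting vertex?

Step 1: Find the degree of each vertex:
  deg(1) = 2
  deg(2) = 2
  deg(3) = 2
  deg(4) = 2
  deg(5) = 2
  deg(6) = 2

Step 2: Count vertices with odd degree:
  All vertices have even degree (0 odd-degree vertices)

Step 3: Apply Euler's theorem:
  - Eulerian circuit exists iff graph is connected and all vertices have even degree
  - Eulerian path exists iff graph is connected and has 0 or 2 odd-degree vertices

Graph is connected with 0 odd-degree vertices.
Both Eulerian circuit and Eulerian path exist.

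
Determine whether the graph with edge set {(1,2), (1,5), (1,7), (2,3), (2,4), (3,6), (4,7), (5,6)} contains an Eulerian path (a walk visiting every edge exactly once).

Step 1: Find the degree of each vertex:
  deg(1) = 3
  deg(2) = 3
  deg(3) = 2
  deg(4) = 2
  deg(5) = 2
  deg(6) = 2
  deg(7) = 2

Step 2: Count vertices with odd degree:
  Odd-degree vertices: 1, 2 (2 total)

Step 3: Apply Euler's theorem:
  - Eulerian circuit exists iff graph is connected and all vertices have even degree
  - Eulerian path exists iff graph is connected and has 0 or 2 odd-degree vertices

Graph is connected with exactly 2 odd-degree vertices (1, 2).
Eulerian path exists (starting and ending at the odd-degree vertices), but no Eulerian circuit.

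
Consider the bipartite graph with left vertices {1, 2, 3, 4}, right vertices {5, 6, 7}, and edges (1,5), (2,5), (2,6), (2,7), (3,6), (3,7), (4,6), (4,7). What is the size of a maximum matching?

Step 1: List the neighbors of each left vertex:
  1: 5
  2: 5, 6, 7
  3: 6, 7
  4: 6, 7

Step 2: Greedily match left vertices, then look for augmenting paths:
  Match 1 -- 5
  Match 2 -- 6
  Match 3 -- 7
  No augmenting path remains.

Step 3: Verify this is maximum:
  Matching size 3 = min(|L|, |R|) = min(4, 3), which is an upper bound, so this matching is maximum.

Maximum matching: {(1,5), (2,6), (3,7)}
Size: 3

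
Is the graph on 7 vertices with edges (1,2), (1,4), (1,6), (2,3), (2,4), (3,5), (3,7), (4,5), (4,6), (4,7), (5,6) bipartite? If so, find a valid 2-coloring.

Step 1: Attempt 2-coloring using BFS:
  Start at vertex 1, assign color 0
  Color vertex 2 with color 1 (neighbor of 1)
  Color vertex 4 with color 1 (neighbor of 1)
  Color vertex 6 with color 1 (neighbor of 1)
  Color vertex 3 with color 0 (neighbor of 2)

Step 2: Conflict found! Vertices 2 and 4 are adjacent but have the same color.
This means the graph contains an odd cycle.

The graph is NOT bipartite.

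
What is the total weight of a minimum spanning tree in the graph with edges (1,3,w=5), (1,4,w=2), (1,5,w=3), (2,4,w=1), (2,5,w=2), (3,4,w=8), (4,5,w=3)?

Apply Kruskal's algorithm (sort edges by weight, add if no cycle):

Sorted edges by weight:
  (2,4) w=1
  (1,4) w=2
  (2,5) w=2
  (1,5) w=3
  (4,5) w=3
  (1,3) w=5
  (3,4) w=8

Add edge (2,4) w=1 -- no cycle. Running total: 1
Add edge (1,4) w=2 -- no cycle. Running total: 3
Add edge (2,5) w=2 -- no cycle. Running total: 5
Skip edge (1,5) w=3 -- would create cycle
Skip edge (4,5) w=3 -- would create cycle
Add edge (1,3) w=5 -- no cycle. Running total: 10

MST edges: (2,4,w=1), (1,4,w=2), (2,5,w=2), (1,3,w=5)
Total MST weight: 1 + 2 + 2 + 5 = 10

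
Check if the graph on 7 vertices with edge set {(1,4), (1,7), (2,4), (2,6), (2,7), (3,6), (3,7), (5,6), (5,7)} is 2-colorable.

Step 1: Attempt 2-coloring using BFS:
  Start at vertex 1, assign color 0
  Color vertex 4 with color 1 (neighbor of 1)
  Color vertex 7 with color 1 (neighbor of 1)
  Color vertex 2 with color 0 (neighbor of 4)
  Color vertex 3 with color 0 (neighbor of 7)
  Color vertex 5 with color 0 (neighbor of 7)
  Color vertex 6 with color 1 (neighbor of 2)

Step 2: 2-coloring succeeded. No conflicts found.
  Set A (color 0): {1, 2, 3, 5}
  Set B (color 1): {4, 6, 7}

The graph is bipartite with partition {1, 2, 3, 5}, {4, 6, 7}.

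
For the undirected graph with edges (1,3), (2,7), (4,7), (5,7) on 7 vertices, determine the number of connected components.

Step 1: Build adjacency list from edges:
  1: 3
  2: 7
  3: 1
  4: 7
  5: 7
  6: (none)
  7: 2, 4, 5

Step 2: Run BFS/DFS from vertex 1:
  Visited: {1, 3}
  Reached 2 of 7 vertices

Step 3: Only 2 of 7 vertices reached. Graph is disconnected.
Connected components: {1, 3}, {2, 4, 5, 7}, {6}
Number of connected components: 3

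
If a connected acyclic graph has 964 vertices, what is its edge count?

A tree on n vertices always has exactly n - 1 edges.
For n = 964: edges = 964 - 1 = 963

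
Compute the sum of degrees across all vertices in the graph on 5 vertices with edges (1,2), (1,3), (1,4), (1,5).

Step 1: Count edges incident to each vertex:
  deg(1) = 4 (neighbors: 2, 3, 4, 5)
  deg(2) = 1 (neighbors: 1)
  deg(3) = 1 (neighbors: 1)
  deg(4) = 1 (neighbors: 1)
  deg(5) = 1 (neighbors: 1)

Step 2: Sum all degrees:
  4 + 1 + 1 + 1 + 1 = 8

Verification: sum of degrees = 2 * |E| = 2 * 4 = 8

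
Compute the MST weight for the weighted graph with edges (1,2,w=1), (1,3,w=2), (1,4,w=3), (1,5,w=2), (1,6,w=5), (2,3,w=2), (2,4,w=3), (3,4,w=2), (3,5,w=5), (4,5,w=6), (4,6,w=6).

Apply Kruskal's algorithm (sort edges by weight, add if no cycle):

Sorted edges by weight:
  (1,2) w=1
  (1,3) w=2
  (1,5) w=2
  (2,3) w=2
  (3,4) w=2
  (1,4) w=3
  (2,4) w=3
  (1,6) w=5
  (3,5) w=5
  (4,5) w=6
  (4,6) w=6

Add edge (1,2) w=1 -- no cycle. Running total: 1
Add edge (1,3) w=2 -- no cycle. Running total: 3
Add edge (1,5) w=2 -- no cycle. Running total: 5
Skip edge (2,3) w=2 -- would create cycle
Add edge (3,4) w=2 -- no cycle. Running total: 7
Skip edge (1,4) w=3 -- would create cycle
Skip edge (2,4) w=3 -- would create cycle
Add edge (1,6) w=5 -- no cycle. Running total: 12

MST edges: (1,2,w=1), (1,3,w=2), (1,5,w=2), (3,4,w=2), (1,6,w=5)
Total MST weight: 1 + 2 + 2 + 2 + 5 = 12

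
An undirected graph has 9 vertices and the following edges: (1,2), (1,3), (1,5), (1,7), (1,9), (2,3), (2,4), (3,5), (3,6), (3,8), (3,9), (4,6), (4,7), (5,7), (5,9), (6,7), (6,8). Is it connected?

Step 1: Build adjacency list from edges:
  1: 2, 3, 5, 7, 9
  2: 1, 3, 4
  3: 1, 2, 5, 6, 8, 9
  4: 2, 6, 7
  5: 1, 3, 7, 9
  6: 3, 4, 7, 8
  7: 1, 4, 5, 6
  8: 3, 6
  9: 1, 3, 5

Step 2: Run BFS/DFS from vertex 1:
  Visited: {1, 2, 3, 5, 7, 9, 4, 6, 8}
  Reached 9 of 9 vertices

Step 3: All 9 vertices reached from vertex 1, so the graph is connected.
Answer: Yes, the graph is connected.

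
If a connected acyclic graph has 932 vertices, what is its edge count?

A tree on n vertices always has exactly n - 1 edges.
For n = 932: edges = 932 - 1 = 931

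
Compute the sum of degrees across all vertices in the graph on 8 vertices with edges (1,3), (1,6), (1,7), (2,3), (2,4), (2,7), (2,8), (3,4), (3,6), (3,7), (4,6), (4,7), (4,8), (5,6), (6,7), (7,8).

Step 1: Count edges incident to each vertex:
  deg(1) = 3 (neighbors: 3, 6, 7)
  deg(2) = 4 (neighbors: 3, 4, 7, 8)
  deg(3) = 5 (neighbors: 1, 2, 4, 6, 7)
  deg(4) = 5 (neighbors: 2, 3, 6, 7, 8)
  deg(5) = 1 (neighbors: 6)
  deg(6) = 5 (neighbors: 1, 3, 4, 5, 7)
  deg(7) = 6 (neighbors: 1, 2, 3, 4, 6, 8)
  deg(8) = 3 (neighbors: 2, 4, 7)

Step 2: Sum all degrees:
  3 + 4 + 5 + 5 + 1 + 5 + 6 + 3 = 32

Verification: sum of degrees = 2 * |E| = 2 * 16 = 32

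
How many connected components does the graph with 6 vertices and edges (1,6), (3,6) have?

Step 1: Build adjacency list from edges:
  1: 6
  2: (none)
  3: 6
  4: (none)
  5: (none)
  6: 1, 3

Step 2: Run BFS/DFS from vertex 1:
  Visited: {1, 6, 3}
  Reached 3 of 6 vertices

Step 3: Only 3 of 6 vertices reached. Graph is disconnected.
Connected components: {1, 3, 6}, {2}, {4}, {5}
Number of connected components: 4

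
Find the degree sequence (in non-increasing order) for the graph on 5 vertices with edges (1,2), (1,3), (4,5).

Step 1: Count edges incident to each vertex:
  deg(1) = 2 (neighbors: 2, 3)
  deg(2) = 1 (neighbors: 1)
  deg(3) = 1 (neighbors: 1)
  deg(4) = 1 (neighbors: 5)
  deg(5) = 1 (neighbors: 4)

Step 2: Sort degrees in non-increasing order:
  Degrees: [2, 1, 1, 1, 1] -> sorted: [2, 1, 1, 1, 1]

Degree sequence: [2, 1, 1, 1, 1]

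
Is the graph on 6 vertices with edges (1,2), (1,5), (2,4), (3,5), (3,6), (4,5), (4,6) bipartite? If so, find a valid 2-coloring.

Step 1: Attempt 2-coloring using BFS:
  Start at vertex 1, assign color 0
  Color vertex 2 with color 1 (neighbor of 1)
  Color vertex 5 with color 1 (neighbor of 1)
  Color vertex 4 with color 0 (neighbor of 2)
  Color vertex 3 with color 0 (neighbor of 5)
  Color vertex 6 with color 1 (neighbor of 4)

Step 2: 2-coloring succeeded. No conflicts found.
  Set A (color 0): {1, 3, 4}
  Set B (color 1): {2, 5, 6}

The graph is bipartite with partition {1, 3, 4}, {2, 5, 6}.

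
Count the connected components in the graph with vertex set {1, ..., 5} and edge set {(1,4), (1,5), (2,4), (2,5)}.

Step 1: Build adjacency list from edges:
  1: 4, 5
  2: 4, 5
  3: (none)
  4: 1, 2
  5: 1, 2

Step 2: Run BFS/DFS from vertex 1:
  Visited: {1, 4, 5, 2}
  Reached 4 of 5 vertices

Step 3: Only 4 of 5 vertices reached. Graph is disconnected.
Connected components: {1, 2, 4, 5}, {3}
Number of connected components: 2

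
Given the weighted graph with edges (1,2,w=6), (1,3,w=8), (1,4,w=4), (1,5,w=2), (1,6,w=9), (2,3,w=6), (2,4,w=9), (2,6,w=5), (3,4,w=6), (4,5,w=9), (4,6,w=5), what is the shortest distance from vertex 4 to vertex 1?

Step 1: Build adjacency list with weights:
  1: 2(w=6), 3(w=8), 4(w=4), 5(w=2), 6(w=9)
  2: 1(w=6), 3(w=6), 4(w=9), 6(w=5)
  3: 1(w=8), 2(w=6), 4(w=6)
  4: 1(w=4), 2(w=9), 3(w=6), 5(w=9), 6(w=5)
  5: 1(w=2), 4(w=9)
  6: 1(w=9), 2(w=5), 4(w=5)

Step 2: Apply Dijkstra's algorithm from vertex 4:
  Visit vertex 4 (distance=0)
    Update dist[1] = 4
    Update dist[2] = 9
    Update dist[3] = 6
    Update dist[5] = 9
    Update dist[6] = 5
  Visit vertex 1 (distance=4)
    Update dist[5] = 6

Step 3: Shortest path: 4 -> 1
Total weight: 4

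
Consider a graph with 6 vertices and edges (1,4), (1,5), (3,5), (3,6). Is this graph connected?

Step 1: Build adjacency list from edges:
  1: 4, 5
  2: (none)
  3: 5, 6
  4: 1
  5: 1, 3
  6: 3

Step 2: Run BFS/DFS from vertex 1:
  Visited: {1, 4, 5, 3, 6}
  Reached 5 of 6 vertices

Step 3: Only 5 of 6 vertices reached. Graph is disconnected.
Connected components: {1, 3, 4, 5, 6}, {2}
Answer: No, the graph is not connected (2 components).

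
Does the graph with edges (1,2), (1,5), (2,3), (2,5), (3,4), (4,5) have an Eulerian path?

Step 1: Find the degree of each vertex:
  deg(1) = 2
  deg(2) = 3
  deg(3) = 2
  deg(4) = 2
  deg(5) = 3

Step 2: Count vertices with odd degree:
  Odd-degree vertices: 2, 5 (2 total)

Step 3: Apply Euler's theorem:
  - Eulerian circuit exists iff graph is connected and all vertices have even degree
  - Eulerian path exists iff graph is connected and has 0 or 2 odd-degree vertices

Graph is connected with exactly 2 odd-degree vertices (2, 5).
Eulerian path exists (starting and ending at the odd-degree vertices), but no Eulerian circuit.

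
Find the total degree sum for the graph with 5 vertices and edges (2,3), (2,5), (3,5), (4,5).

Step 1: Count edges incident to each vertex:
  deg(1) = 0 (neighbors: none)
  deg(2) = 2 (neighbors: 3, 5)
  deg(3) = 2 (neighbors: 2, 5)
  deg(4) = 1 (neighbors: 5)
  deg(5) = 3 (neighbors: 2, 3, 4)

Step 2: Sum all degrees:
  0 + 2 + 2 + 1 + 3 = 8

Verification: sum of degrees = 2 * |E| = 2 * 4 = 8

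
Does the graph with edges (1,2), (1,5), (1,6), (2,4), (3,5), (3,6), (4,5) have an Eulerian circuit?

Step 1: Find the degree of each vertex:
  deg(1) = 3
  deg(2) = 2
  deg(3) = 2
  deg(4) = 2
  deg(5) = 3
  deg(6) = 2

Step 2: Count vertices with odd degree:
  Odd-degree vertices: 1, 5 (2 total)

Step 3: Apply Euler's theorem:
  - Eulerian circuit exists iff graph is connected and all vertices have even degree
  - Eulerian path exists iff graph is connected and has 0 or 2 odd-degree vertices

Graph is connected with exactly 2 odd-degree vertices (1, 5).
Eulerian path exists (starting and ending at the odd-degree vertices), but no Eulerian circuit.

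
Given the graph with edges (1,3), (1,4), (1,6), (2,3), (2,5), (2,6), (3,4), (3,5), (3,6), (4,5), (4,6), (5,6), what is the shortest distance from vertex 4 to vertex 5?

Step 1: Build adjacency list:
  1: 3, 4, 6
  2: 3, 5, 6
  3: 1, 2, 4, 5, 6
  4: 1, 3, 5, 6
  5: 2, 3, 4, 6
  6: 1, 2, 3, 4, 5

Step 2: BFS from vertex 4 to find shortest path to 5:
  vertex 1 reached at distance 1
  vertex 3 reached at distance 1
  vertex 5 reached at distance 1

Step 3: Shortest path: 4 -> 5
Path length: 1 edge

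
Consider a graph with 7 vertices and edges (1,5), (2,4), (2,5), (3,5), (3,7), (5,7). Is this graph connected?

Step 1: Build adjacency list from edges:
  1: 5
  2: 4, 5
  3: 5, 7
  4: 2
  5: 1, 2, 3, 7
  6: (none)
  7: 3, 5

Step 2: Run BFS/DFS from vertex 1:
  Visited: {1, 5, 2, 3, 7, 4}
  Reached 6 of 7 vertices

Step 3: Only 6 of 7 vertices reached. Graph is disconnected.
Connected components: {1, 2, 3, 4, 5, 7}, {6}
Answer: No, the graph is not connected (2 components).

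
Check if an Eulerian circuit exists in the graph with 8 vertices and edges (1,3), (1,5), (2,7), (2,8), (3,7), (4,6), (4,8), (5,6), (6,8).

Step 1: Find the degree of each vertex:
  deg(1) = 2
  deg(2) = 2
  deg(3) = 2
  deg(4) = 2
  deg(5) = 2
  deg(6) = 3
  deg(7) = 2
  deg(8) = 3

Step 2: Count vertices with odd degree:
  Odd-degree vertices: 6, 8 (2 total)

Step 3: Apply Euler's theorem:
  - Eulerian circuit exists iff graph is connected and all vertices have even degree
  - Eulerian path exists iff graph is connected and has 0 or 2 odd-degree vertices

Graph is connected with exactly 2 odd-degree vertices (6, 8).
Eulerian path exists (starting and ending at the odd-degree vertices), but no Eulerian circuit.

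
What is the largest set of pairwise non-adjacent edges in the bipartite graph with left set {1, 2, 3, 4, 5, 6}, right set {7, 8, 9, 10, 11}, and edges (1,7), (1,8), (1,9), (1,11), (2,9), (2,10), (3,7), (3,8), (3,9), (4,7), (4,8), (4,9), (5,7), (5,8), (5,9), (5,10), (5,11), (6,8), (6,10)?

Step 1: List the neighbors of each left vertex:
  1: 7, 8, 9, 11
  2: 9, 10
  3: 7, 8, 9
  4: 7, 8, 9
  5: 7, 8, 9, 10, 11
  6: 8, 10

Step 2: Greedily match left vertices, then look for augmenting paths:
  Match 1 -- 11
  Match 2 -- 9
  Match 3 -- 8
  Match 4 -- 7
  Match 5 -- 10
  No augmenting path remains.

Step 3: Verify this is maximum:
  Matching size 5 = min(|L|, |R|) = min(6, 5), which is an upper bound, so this matching is maximum.

Maximum matching: {(1,11), (2,9), (3,8), (4,7), (5,10)}
Size: 5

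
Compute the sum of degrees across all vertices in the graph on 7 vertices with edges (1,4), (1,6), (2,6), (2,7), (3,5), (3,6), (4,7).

Step 1: Count edges incident to each vertex:
  deg(1) = 2 (neighbors: 4, 6)
  deg(2) = 2 (neighbors: 6, 7)
  deg(3) = 2 (neighbors: 5, 6)
  deg(4) = 2 (neighbors: 1, 7)
  deg(5) = 1 (neighbors: 3)
  deg(6) = 3 (neighbors: 1, 2, 3)
  deg(7) = 2 (neighbors: 2, 4)

Step 2: Sum all degrees:
  2 + 2 + 2 + 2 + 1 + 3 + 2 = 14

Verification: sum of degrees = 2 * |E| = 2 * 7 = 14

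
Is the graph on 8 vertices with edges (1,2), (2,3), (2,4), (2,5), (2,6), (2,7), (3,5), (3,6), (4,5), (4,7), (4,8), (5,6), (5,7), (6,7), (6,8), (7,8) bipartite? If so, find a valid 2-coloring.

Step 1: Attempt 2-coloring using BFS:
  Start at vertex 1, assign color 0
  Color vertex 2 with color 1 (neighbor of 1)
  Color vertex 3 with color 0 (neighbor of 2)
  Color vertex 4 with color 0 (neighbor of 2)
  Color vertex 5 with color 0 (neighbor of 2)
  Color vertex 6 with color 0 (neighbor of 2)
  Color vertex 7 with color 0 (neighbor of 2)

Step 2: Conflict found! Vertices 3 and 5 are adjacent but have the same color.
This means the graph contains an odd cycle.

The graph is NOT bipartite.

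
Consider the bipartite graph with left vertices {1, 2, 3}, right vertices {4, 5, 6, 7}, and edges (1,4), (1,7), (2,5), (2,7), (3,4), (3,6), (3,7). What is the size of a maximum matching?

Step 1: List the neighbors of each left vertex:
  1: 4, 7
  2: 5, 7
  3: 4, 6, 7

Step 2: Greedily match left vertices, then look for augmenting paths:
  Match 1 -- 4
  Match 2 -- 5
  Match 3 -- 6
  No augmenting path remains.

Step 3: Verify this is maximum:
  Matching size 3 = min(|L|, |R|) = min(3, 4), which is an upper bound, so this matching is maximum.

Maximum matching: {(1,4), (2,5), (3,6)}
Size: 3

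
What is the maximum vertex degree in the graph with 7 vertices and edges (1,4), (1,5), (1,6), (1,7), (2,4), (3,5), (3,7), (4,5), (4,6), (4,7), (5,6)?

Step 1: Count edges incident to each vertex:
  deg(1) = 4 (neighbors: 4, 5, 6, 7)
  deg(2) = 1 (neighbors: 4)
  deg(3) = 2 (neighbors: 5, 7)
  deg(4) = 5 (neighbors: 1, 2, 5, 6, 7)
  deg(5) = 4 (neighbors: 1, 3, 4, 6)
  deg(6) = 3 (neighbors: 1, 4, 5)
  deg(7) = 3 (neighbors: 1, 3, 4)

Step 2: Find maximum:
  max(4, 1, 2, 5, 4, 3, 3) = 5 (vertex 4)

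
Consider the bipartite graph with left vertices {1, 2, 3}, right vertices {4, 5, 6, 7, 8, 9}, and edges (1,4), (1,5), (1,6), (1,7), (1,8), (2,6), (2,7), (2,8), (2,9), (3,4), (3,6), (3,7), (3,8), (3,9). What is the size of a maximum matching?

Step 1: List the neighbors of each left vertex:
  1: 4, 5, 6, 7, 8
  2: 6, 7, 8, 9
  3: 4, 6, 7, 8, 9

Step 2: Greedily match left vertices, then look for augmenting paths:
  Match 1 -- 4
  Match 2 -- 6
  Match 3 -- 7
  No augmenting path remains.

Step 3: Verify this is maximum:
  Matching size 3 = min(|L|, |R|) = min(3, 6), which is an upper bound, so this matching is maximum.

Maximum matching: {(1,4), (2,6), (3,7)}
Size: 3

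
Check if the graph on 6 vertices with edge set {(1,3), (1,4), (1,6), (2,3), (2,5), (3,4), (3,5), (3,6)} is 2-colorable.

Step 1: Attempt 2-coloring using BFS:
  Start at vertex 1, assign color 0
  Color vertex 3 with color 1 (neighbor of 1)
  Color vertex 4 with color 1 (neighbor of 1)
  Color vertex 6 with color 1 (neighbor of 1)
  Color vertex 2 with color 0 (neighbor of 3)

Step 2: Conflict found! Vertices 3 and 4 are adjacent but have the same color.
This means the graph contains an odd cycle.

The graph is NOT bipartite.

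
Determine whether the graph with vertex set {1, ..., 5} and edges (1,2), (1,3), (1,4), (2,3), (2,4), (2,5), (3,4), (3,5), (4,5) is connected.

Step 1: Build adjacency list from edges:
  1: 2, 3, 4
  2: 1, 3, 4, 5
  3: 1, 2, 4, 5
  4: 1, 2, 3, 5
  5: 2, 3, 4

Step 2: Run BFS/DFS from vertex 1:
  Visited: {1, 2, 3, 4, 5}
  Reached 5 of 5 vertices

Step 3: All 5 vertices reached from vertex 1, so the graph is connected.
Answer: Yes, the graph is connected.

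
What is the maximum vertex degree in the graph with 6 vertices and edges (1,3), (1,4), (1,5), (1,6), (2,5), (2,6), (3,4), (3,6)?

Step 1: Count edges incident to each vertex:
  deg(1) = 4 (neighbors: 3, 4, 5, 6)
  deg(2) = 2 (neighbors: 5, 6)
  deg(3) = 3 (neighbors: 1, 4, 6)
  deg(4) = 2 (neighbors: 1, 3)
  deg(5) = 2 (neighbors: 1, 2)
  deg(6) = 3 (neighbors: 1, 2, 3)

Step 2: Find maximum:
  max(4, 2, 3, 2, 2, 3) = 4 (vertex 1)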